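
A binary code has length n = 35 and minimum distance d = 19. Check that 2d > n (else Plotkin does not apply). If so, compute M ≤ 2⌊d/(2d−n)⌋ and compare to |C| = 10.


Plotkin bound M ≤ 12; given |C| = 10 ≤ bound (satisfied).

Check applicability: 2d = 38, n = 35.
2d − n = 3 > 0, so Plotkin applies.
Compute d/(2d−n) = 19/3 ≈ 6.3333.
⌊d/(2d−n)⌋ = 6.
Plotkin bound: M ≤ 2·6 = 12.
Given |C| = 10, check: satisfied.
This |C| is below the Plotkin bound.


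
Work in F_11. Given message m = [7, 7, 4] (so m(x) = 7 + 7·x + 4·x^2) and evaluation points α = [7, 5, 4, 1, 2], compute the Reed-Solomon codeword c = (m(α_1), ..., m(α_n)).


c = [10, 10, 0, 7, 4]

Message polynomial: m(x) = 7 + 7·x + 4·x^2 (mod 11).
For each evaluation point α_i, compute m(α_i) mod 11:
  α_1 = 7: Horner steps 4 → 2 → 10, so m(7) = 10.
  α_2 = 5: Horner steps 4 → 5 → 10, so m(5) = 10.
  α_3 = 4: Horner steps 4 → 1 → 0, so m(4) = 0.
  α_4 = 1: Horner steps 4 → 0 → 7, so m(1) = 7.
  α_5 = 2: Horner steps 4 → 4 → 4, so m(2) = 4.
Codeword c = [10, 10, 0, 7, 4] ∈ F_11^5.


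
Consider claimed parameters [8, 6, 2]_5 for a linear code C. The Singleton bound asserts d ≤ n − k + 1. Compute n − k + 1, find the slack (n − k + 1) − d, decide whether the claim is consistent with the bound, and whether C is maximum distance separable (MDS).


Singleton RHS = n − k + 1 = 3, slack = 1, bound satisfied, not MDS.

Singleton bound: d ≤ n − k + 1.
Here n = 8, k = 6, so n − k + 1 = 3.
Given d = 2, check d ≤ 3: YES.
Slack = (n − k + 1) − d = 1.
The code is NOT MDS (slack = 1 > 0).
Description: the claimed parameters are [8, 6, 2]_5; such a code would be non-MDS.


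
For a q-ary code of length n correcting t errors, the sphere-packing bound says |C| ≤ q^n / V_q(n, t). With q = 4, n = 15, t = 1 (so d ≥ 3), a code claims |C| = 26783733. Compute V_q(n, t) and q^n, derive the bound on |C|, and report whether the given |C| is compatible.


V_q(n, t) = 46, q^n = 1073741824, Hamming bound = 23342213, |C| = 26783733 > bound (violated).

Step 1: Compute V_q(n, t) = Σ_{j=0}^1 C(n, j) (q−1)^j.
  j = 0: C(15,0)·(3)^0 = 1·1 = 1.
  j = 1: C(15,1)·(3)^1 = 15·3 = 45.
  V_q(n, t) = 1 + 45 = 46.
Step 2: q^n = 4^15 = 1073741824.
Step 3: Hamming bound ⌊q^n / V_q(n,t)⌋ = ⌊1073741824/46⌋ = 23342213.
Step 4: Compare |C| = 26783733 to 23342213: violated.
The claimed |C| lies above the Hamming bound, so no 4-ary code of length 15 with d ≥ 3 can have 26783733 codewords.


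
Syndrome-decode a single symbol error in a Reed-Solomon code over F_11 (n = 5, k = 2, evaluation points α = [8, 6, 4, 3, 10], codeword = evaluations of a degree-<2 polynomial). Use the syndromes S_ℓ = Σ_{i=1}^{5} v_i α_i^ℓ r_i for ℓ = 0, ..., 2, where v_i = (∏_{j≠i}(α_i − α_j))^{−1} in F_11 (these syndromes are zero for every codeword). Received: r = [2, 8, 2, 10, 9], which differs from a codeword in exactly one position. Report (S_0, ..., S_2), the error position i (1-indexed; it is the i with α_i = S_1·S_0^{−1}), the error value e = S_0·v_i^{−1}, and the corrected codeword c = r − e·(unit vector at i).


S = (4, 10, 3), error at position 1, error magnitude e = 10, c = [3, 8, 2, 10, 9].

Step 1: column multipliers v_i = (∏_{j≠i}(α_i − α_j))^{−1} mod 11.
  i = 1 (α = 8): (8−6)(8−4)(8−3)(8−10) = 2·4·5·(−2) = −80 ≡ 8, so v_1 = 8^{−1} = 7 (mod 11).
  i = 2 (α = 6): (6−8)(6−4)(6−3)(6−10) = (−2)·2·3·(−4) = 48 ≡ 4, so v_2 = 4^{−1} = 3 (mod 11).
  i = 3 (α = 4): (4−8)(4−6)(4−3)(4−10) = (−4)·(−2)·1·(−6) = −48 ≡ 7, so v_3 = 7^{−1} = 8 (mod 11).
  i = 4 (α = 3): (3−8)(3−6)(3−4)(3−10) = (−5)·(−3)·(−1)·(−7) = 105 ≡ 6, so v_4 = 6^{−1} = 2 (mod 11).
  i = 5 (α = 10): (10−8)(10−6)(10−4)(10−3) = 2·4·6·7 = 336 ≡ 6, so v_5 = 6^{−1} = 2 (mod 11).
  v = [7, 3, 8, 2, 2].
Step 2: syndromes of r = [2, 8, 2, 10, 9] (all sums mod 11).
  S_0 = Σ v_i r_i = 7·2 + 3·8 + 8·2 + 2·10 + 2·9 = 92 ≡ 4.
  S_1 = Σ v_i α_i r_i = 7·8·2 + 3·6·8 + 8·4·2 + 2·3·10 + 2·10·9 = 560 ≡ 10.
  α_i^2 mod 11 = [9, 3, 5, 9, 1].
  S_2 = Σ v_i α_i^2 r_i = 7·9·2 + 3·3·8 + 8·5·2 + 2·9·10 + 2·1·9 = 476 ≡ 3.
  S = (4, 10, 3) ≠ 0, so r is not a codeword (an error is present).
Step 3: locate the error. For a single error e at position i, S_ℓ = v_i·e·α_i^ℓ, so α_err = S_1/S_0.
  S_0^{−1} = 4^{−1} = 3 (mod 11), so α_err = 10·3 = 30 ≡ 8 = α_1. Error position i = 1.
  Consistency check: S_2/S_1 = 3·10 = 30 ≡ 8 = α_err ✓ (single-error assumption holds).
Step 4: error magnitude e = S_0/v_1 = S_0·∏_{j≠1}(α_1 − α_j) = 4·8 = 32 ≡ 10 (mod 11).
Step 5: correct position 1: c_1 = r_1 − e = 2 − 10 ≡ 3 (mod 11). Hence c = [3, 8, 2, 10, 9].
  Check: interpolating c through the α_i gives m(x) = 1 + 3·x (degree < 2) with m(α_i) = c_i for every i, so c is indeed a codeword.


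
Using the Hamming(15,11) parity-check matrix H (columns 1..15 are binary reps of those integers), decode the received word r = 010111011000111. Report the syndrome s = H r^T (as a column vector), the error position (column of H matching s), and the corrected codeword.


s = (1, 0, 0, 0)^T, error position = 8, corrected codeword c = 010111001000111

Compute s = H r^T mod 2 one row at a time:
  s_1 = 1 + 1 + 0 + 0 + 0 + 1 + 1 + 1 = 5 ≡ 1 (mod 2).
  s_2 = 1 + 1 + 1 + 0 + 0 + 1 + 1 + 1 = 6 ≡ 0 (mod 2).
  s_3 = 1 + 0 + 1 + 0 + 0 + 0 + 1 + 1 = 4 ≡ 0 (mod 2).
  s_4 = 0 + 0 + 1 + 0 + 1 + 0 + 1 + 1 = 4 ≡ 0 (mod 2).
s = (1, 0, 0, 0)^T — this equals column 8 of H (binary 1000), so error is at position 8.
Correct: flip bit 8 of r = 010111011000111 to get c = 010111001000111.


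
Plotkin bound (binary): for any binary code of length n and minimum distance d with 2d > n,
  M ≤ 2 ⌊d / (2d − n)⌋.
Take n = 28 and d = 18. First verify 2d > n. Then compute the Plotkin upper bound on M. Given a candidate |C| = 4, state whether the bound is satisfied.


Plotkin bound M ≤ 4; given |C| = 4 ≤ bound (satisfied).

Check applicability: 2d = 36, n = 28.
2d − n = 8 > 0, so Plotkin applies.
Compute d/(2d−n) = 18/8 ≈ 2.2500.
⌊d/(2d−n)⌋ = 2.
Plotkin bound: M ≤ 2·2 = 4.
Given |C| = 4, check: satisfied.
This |C| is at the Plotkin bound.


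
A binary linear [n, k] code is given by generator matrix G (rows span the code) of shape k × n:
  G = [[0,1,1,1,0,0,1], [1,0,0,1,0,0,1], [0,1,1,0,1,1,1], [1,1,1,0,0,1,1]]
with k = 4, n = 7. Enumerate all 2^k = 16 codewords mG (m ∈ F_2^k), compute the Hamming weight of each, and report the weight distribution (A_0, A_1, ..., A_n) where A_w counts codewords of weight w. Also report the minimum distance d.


Weight distribution: A_0 = 1, A_2 = 2, A_3 = 6, A_4 = 3, A_5 = 2, A_6 = 2. Minimum distance d = 2.

Enumerate all 2^4 = 16 messages m ∈ F_2^4.
For each, compute codeword c = mG in F_2^7, then tally its weight.
  m = 0000 → c = 0000000, weight = 0.
  m = 1000 → c = 0111001, weight = 4.
  m = 0100 → c = 1001001, weight = 3.
  m = 1100 → c = 1110000, weight = 3.
  m = 0010 → c = 0110111, weight = 5.
  m = 1010 → c = 0001110, weight = 3.
  m = 0110 → c = 1111110, weight = 6.
  m = 1110 → c = 1000111, weight = 4.
  m = 0001 → c = 1110011, weight = 5.
  m = 1001 → c = 1001010, weight = 3.
  m = 0101 → c = 0111010, weight = 4.
  m = 1101 → c = 0000011, weight = 2.
  m = 0011 → c = 1000100, weight = 2.
  m = 1011 → c = 1111101, weight = 6.
  m = 0111 → c = 0001101, weight = 3.
  m = 1111 → c = 0110100, weight = 3.
Tally weights:
  weight 0: 1 codewords.
  weight 2: 2 codewords.
  weight 3: 6 codewords.
  weight 4: 3 codewords.
  weight 5: 2 codewords.
  weight 6: 2 codewords.
Minimum distance d = smallest w > 0 with A_w > 0 = 2.
Sanity: Σ A_w = 16 = 2^4 = 16 ✓.


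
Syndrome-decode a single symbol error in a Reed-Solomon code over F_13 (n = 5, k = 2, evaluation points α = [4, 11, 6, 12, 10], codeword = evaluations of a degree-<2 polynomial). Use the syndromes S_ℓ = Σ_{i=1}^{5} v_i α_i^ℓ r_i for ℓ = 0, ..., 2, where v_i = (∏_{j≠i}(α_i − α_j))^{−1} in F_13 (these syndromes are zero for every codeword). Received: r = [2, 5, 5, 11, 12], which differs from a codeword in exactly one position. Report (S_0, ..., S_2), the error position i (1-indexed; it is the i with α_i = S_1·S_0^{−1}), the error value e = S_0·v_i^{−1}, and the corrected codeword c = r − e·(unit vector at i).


S = (8, 9, 2), error at position 3, error magnitude e = 4, c = [2, 5, 1, 11, 12].

Step 1: column multipliers v_i = (∏_{j≠i}(α_i − α_j))^{−1} mod 13.
  i = 1 (α = 4): (4−11)(4−6)(4−12)(4−10) = (−7)·(−2)·(−8)·(−6) = 672 ≡ 9, so v_1 = 9^{−1} = 3 (mod 13).
  i = 2 (α = 11): (11−4)(11−6)(11−12)(11−10) = 7·5·(−1)·1 = −35 ≡ 4, so v_2 = 4^{−1} = 10 (mod 13).
  i = 3 (α = 6): (6−4)(6−11)(6−12)(6−10) = 2·(−5)·(−6)·(−4) = −240 ≡ 7, so v_3 = 7^{−1} = 2 (mod 13).
  i = 4 (α = 12): (12−4)(12−11)(12−6)(12−10) = 8·1·6·2 = 96 ≡ 5, so v_4 = 5^{−1} = 8 (mod 13).
  i = 5 (α = 10): (10−4)(10−11)(10−6)(10−12) = 6·(−1)·4·(−2) = 48 ≡ 9, so v_5 = 9^{−1} = 3 (mod 13).
  v = [3, 10, 2, 8, 3].
Step 2: syndromes of r = [2, 5, 5, 11, 12] (all sums mod 13).
  S_0 = Σ v_i r_i = 3·2 + 10·5 + 2·5 + 8·11 + 3·12 = 190 ≡ 8.
  S_1 = Σ v_i α_i r_i = 3·4·2 + 10·11·5 + 2·6·5 + 8·12·11 + 3·10·12 = 2050 ≡ 9.
  α_i^2 mod 13 = [3, 4, 10, 1, 9].
  S_2 = Σ v_i α_i^2 r_i = 3·3·2 + 10·4·5 + 2·10·5 + 8·1·11 + 3·9·12 = 730 ≡ 2.
  S = (8, 9, 2) ≠ 0, so r is not a codeword (an error is present).
Step 3: locate the error. For a single error e at position i, S_ℓ = v_i·e·α_i^ℓ, so α_err = S_1/S_0.
  S_0^{−1} = 8^{−1} = 5 (mod 13), so α_err = 9·5 = 45 ≡ 6 = α_3. Error position i = 3.
  Consistency check: S_2/S_1 = 2·3 = 6 ≡ 6 = α_err ✓ (single-error assumption holds).
Step 4: error magnitude e = S_0/v_3 = S_0·∏_{j≠3}(α_3 − α_j) = 8·7 = 56 ≡ 4 (mod 13).
Step 5: correct position 3: c_3 = r_3 − e = 5 − 4 ≡ 1 (mod 13). Hence c = [2, 5, 1, 11, 12].
  Check: interpolating c through the α_i gives m(x) = 4 + 6·x (degree < 2) with m(α_i) = c_i for every i, so c is indeed a codeword.


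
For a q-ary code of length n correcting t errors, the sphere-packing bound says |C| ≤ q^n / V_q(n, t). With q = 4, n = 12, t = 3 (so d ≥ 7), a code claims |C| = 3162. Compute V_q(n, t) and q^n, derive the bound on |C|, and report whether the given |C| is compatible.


V_q(n, t) = 6571, q^n = 16777216, Hamming bound = 2553, |C| = 3162 > bound (violated).

Step 1: Compute V_q(n, t) = Σ_{j=0}^3 C(n, j) (q−1)^j.
  j = 0: C(12,0)·(3)^0 = 1·1 = 1.
  j = 1: C(12,1)·(3)^1 = 12·3 = 36.
  j = 2: C(12,2)·(3)^2 = 66·9 = 594.
  j = 3: C(12,3)·(3)^3 = 220·27 = 5940.
  V_q(n, t) = 1 + 36 + 594 + 5940 = 6571.
Step 2: q^n = 4^12 = 16777216.
Step 3: Hamming bound ⌊q^n / V_q(n,t)⌋ = ⌊16777216/6571⌋ = 2553.
Step 4: Compare |C| = 3162 to 2553: violated.
The claimed |C| lies above the Hamming bound, so no 4-ary code of length 12 with d ≥ 7 can have 3162 codewords.


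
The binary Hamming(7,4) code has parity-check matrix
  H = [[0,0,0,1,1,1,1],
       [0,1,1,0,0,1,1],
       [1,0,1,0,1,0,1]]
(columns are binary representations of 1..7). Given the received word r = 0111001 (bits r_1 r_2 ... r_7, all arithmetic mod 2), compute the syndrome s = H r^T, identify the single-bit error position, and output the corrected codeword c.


s = (0, 1, 0)^T, error position = 2, corrected codeword c = 0011001

Compute s = H r^T mod 2 one row at a time:
  s_1 = 1 + 0 + 0 + 1 = 2 ≡ 0 (mod 2).
  s_2 = 1 + 1 + 0 + 1 = 3 ≡ 1 (mod 2).
  s_3 = 0 + 1 + 0 + 1 = 2 ≡ 0 (mod 2).
s = (0, 1, 0)^T — this equals column 2 of H (binary 010), so error is at position 2.
Correct: flip bit 2 of r = 0111001 to get c = 0011001.


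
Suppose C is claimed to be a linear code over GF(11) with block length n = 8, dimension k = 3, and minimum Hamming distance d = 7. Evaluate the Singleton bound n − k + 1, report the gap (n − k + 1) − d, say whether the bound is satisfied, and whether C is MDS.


Singleton RHS = n − k + 1 = 6, slack = -1, bound violated (no such code; not MDS).

Singleton bound: d ≤ n − k + 1.
Here n = 8, k = 3, so n − k + 1 = 6.
Given d = 7, check d ≤ 6: NO.
Slack = (n − k + 1) − d = -1.
The slack is negative: d = 7 exceeds n − k + 1 = 6 by 1, so the Singleton bound is violated and no linear [8, 3, 7]_11 code can exist. In particular it is not MDS (MDS requires d = n − k + 1 exactly).
Description: the claimed parameters are [8, 3, 7]_11; such a code would be impossible (violates the Singleton bound).


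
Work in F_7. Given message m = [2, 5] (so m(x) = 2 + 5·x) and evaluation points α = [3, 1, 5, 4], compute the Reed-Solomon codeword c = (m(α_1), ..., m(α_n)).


c = [3, 0, 6, 1]

Message polynomial: m(x) = 2 + 5·x (mod 7).
For each evaluation point α_i, compute m(α_i) mod 7:
  α_1 = 3: Horner steps 5 → 3, so m(3) = 3.
  α_2 = 1: Horner steps 5 → 0, so m(1) = 0.
  α_3 = 5: Horner steps 5 → 6, so m(5) = 6.
  α_4 = 4: Horner steps 5 → 1, so m(4) = 1.
Codeword c = [3, 0, 6, 1] ∈ F_7^4.


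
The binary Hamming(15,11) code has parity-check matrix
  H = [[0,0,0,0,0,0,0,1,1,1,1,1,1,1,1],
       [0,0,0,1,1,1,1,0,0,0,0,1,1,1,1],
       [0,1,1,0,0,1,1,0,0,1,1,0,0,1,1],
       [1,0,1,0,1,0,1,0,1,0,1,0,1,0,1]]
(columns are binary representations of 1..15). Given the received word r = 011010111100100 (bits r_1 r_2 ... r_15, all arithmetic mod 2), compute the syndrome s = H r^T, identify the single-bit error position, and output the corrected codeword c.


s = (0, 1, 0, 1)^T, error position = 5, corrected codeword c = 011000111100100

Compute s = H r^T mod 2 one row at a time:
  s_1 = 1 + 1 + 1 + 0 + 0 + 1 + 0 + 0 = 4 ≡ 0 (mod 2).
  s_2 = 0 + 1 + 0 + 1 + 0 + 1 + 0 + 0 = 3 ≡ 1 (mod 2).
  s_3 = 1 + 1 + 0 + 1 + 1 + 0 + 0 + 0 = 4 ≡ 0 (mod 2).
  s_4 = 0 + 1 + 1 + 1 + 1 + 0 + 1 + 0 = 5 ≡ 1 (mod 2).
s = (0, 1, 0, 1)^T — this equals column 5 of H (binary 0101), so error is at position 5.
Correct: flip bit 5 of r = 011010111100100 to get c = 011000111100100.


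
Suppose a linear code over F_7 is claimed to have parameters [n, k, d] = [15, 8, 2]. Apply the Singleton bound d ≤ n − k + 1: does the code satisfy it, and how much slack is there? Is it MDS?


Singleton RHS = n − k + 1 = 8, slack = 6, bound satisfied, not MDS.

Singleton bound: d ≤ n − k + 1.
Here n = 15, k = 8, so n − k + 1 = 8.
Given d = 2, check d ≤ 8: YES.
Slack = (n − k + 1) − d = 6.
The code is NOT MDS (slack = 6 > 0).
Description: the claimed parameters are [15, 8, 2]_7; such a code would be non-MDS.


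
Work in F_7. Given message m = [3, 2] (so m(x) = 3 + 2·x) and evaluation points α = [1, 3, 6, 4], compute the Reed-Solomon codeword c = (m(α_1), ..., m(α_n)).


c = [5, 2, 1, 4]

Message polynomial: m(x) = 3 + 2·x (mod 7).
For each evaluation point α_i, compute m(α_i) mod 7:
  α_1 = 1: Horner steps 2 → 5, so m(1) = 5.
  α_2 = 3: Horner steps 2 → 2, so m(3) = 2.
  α_3 = 6: Horner steps 2 → 1, so m(6) = 1.
  α_4 = 4: Horner steps 2 → 4, so m(4) = 4.
Codeword c = [5, 2, 1, 4] ∈ F_7^4.


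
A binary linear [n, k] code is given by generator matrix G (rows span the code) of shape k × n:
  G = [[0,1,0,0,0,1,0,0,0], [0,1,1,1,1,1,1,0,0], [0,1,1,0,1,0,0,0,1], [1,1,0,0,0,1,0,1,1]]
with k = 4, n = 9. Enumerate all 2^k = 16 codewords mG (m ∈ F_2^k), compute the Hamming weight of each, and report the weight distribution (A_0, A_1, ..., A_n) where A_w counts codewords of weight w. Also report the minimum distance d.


Weight distribution: A_0 = 1, A_2 = 1, A_3 = 1, A_4 = 5, A_5 = 5, A_6 = 1, A_7 = 1, A_9 = 1. Minimum distance d = 2.

Enumerate all 2^4 = 16 messages m ∈ F_2^4.
For each, compute codeword c = mG in F_2^9, then tally its weight.
  m = 0000 → c = 000000000, weight = 0.
  m = 1000 → c = 010001000, weight = 2.
  m = 0100 → c = 011111100, weight = 6.
  m = 1100 → c = 001110100, weight = 4.
  m = 0010 → c = 011010001, weight = 4.
  m = 1010 → c = 001011001, weight = 4.
  m = 0110 → c = 000101101, weight = 4.
  m = 1110 → c = 010100101, weight = 4.
  m = 0001 → c = 110001011, weight = 5.
  m = 1001 → c = 100000011, weight = 3.
  m = 0101 → c = 101110111, weight = 7.
  m = 1101 → c = 111111111, weight = 9.
  m = 0011 → c = 101011010, weight = 5.
  m = 1011 → c = 111010010, weight = 5.
  m = 0111 → c = 110100110, weight = 5.
  m = 1111 → c = 100101110, weight = 5.
Tally weights:
  weight 0: 1 codewords.
  weight 2: 1 codewords.
  weight 3: 1 codewords.
  weight 4: 5 codewords.
  weight 5: 5 codewords.
  weight 6: 1 codewords.
  weight 7: 1 codewords.
  weight 9: 1 codewords.
Minimum distance d = smallest w > 0 with A_w > 0 = 2.
Sanity: Σ A_w = 16 = 2^4 = 16 ✓.


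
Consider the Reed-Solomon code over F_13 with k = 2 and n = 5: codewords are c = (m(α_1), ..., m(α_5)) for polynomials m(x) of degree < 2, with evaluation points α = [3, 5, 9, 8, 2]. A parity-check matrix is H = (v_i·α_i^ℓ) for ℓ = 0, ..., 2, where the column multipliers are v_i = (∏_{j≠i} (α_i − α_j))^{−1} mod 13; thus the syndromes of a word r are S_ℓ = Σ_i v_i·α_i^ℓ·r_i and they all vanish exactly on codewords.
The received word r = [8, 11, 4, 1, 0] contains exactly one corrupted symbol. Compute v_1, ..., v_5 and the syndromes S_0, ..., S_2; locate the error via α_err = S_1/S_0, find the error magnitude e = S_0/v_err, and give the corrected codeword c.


S = (5, 1, 8), error at position 4, error magnitude e = 5, c = [8, 11, 4, 9, 0].

Step 1: column multipliers v_i = (∏_{j≠i}(α_i − α_j))^{−1} mod 13.
  i = 1 (α = 3): (3−5)(3−9)(3−8)(3−2) = (−2)·(−6)·(−5)·1 = −60 ≡ 5, so v_1 = 5^{−1} = 8 (mod 13).
  i = 2 (α = 5): (5−3)(5−9)(5−8)(5−2) = 2·(−4)·(−3)·3 = 72 ≡ 7, so v_2 = 7^{−1} = 2 (mod 13).
  i = 3 (α = 9): (9−3)(9−5)(9−8)(9−2) = 6·4·1·7 = 168 ≡ 12, so v_3 = 12^{−1} = 12 (mod 13).
  i = 4 (α = 8): (8−3)(8−5)(8−9)(8−2) = 5·3·(−1)·6 = −90 ≡ 1, so v_4 = 1^{−1} = 1 (mod 13).
  i = 5 (α = 2): (2−3)(2−5)(2−9)(2−8) = (−1)·(−3)·(−7)·(−6) = 126 ≡ 9, so v_5 = 9^{−1} = 3 (mod 13).
  v = [8, 2, 12, 1, 3].
Step 2: syndromes of r = [8, 11, 4, 1, 0] (all sums mod 13).
  S_0 = Σ v_i r_i = 8·8 + 2·11 + 12·4 + 1·1 + 3·0 = 135 ≡ 5.
  S_1 = Σ v_i α_i r_i = 8·3·8 + 2·5·11 + 12·9·4 + 1·8·1 + 3·2·0 = 742 ≡ 1.
  α_i^2 mod 13 = [9, 12, 3, 12, 4].
  S_2 = Σ v_i α_i^2 r_i = 8·9·8 + 2·12·11 + 12·3·4 + 1·12·1 + 3·4·0 = 996 ≡ 8.
  S = (5, 1, 8) ≠ 0, so r is not a codeword (an error is present).
Step 3: locate the error. For a single error e at position i, S_ℓ = v_i·e·α_i^ℓ, so α_err = S_1/S_0.
  S_0^{−1} = 5^{−1} = 8 (mod 13), so α_err = 1·8 = 8 ≡ 8 = α_4. Error position i = 4.
  Consistency check: S_2/S_1 = 8·1 = 8 ≡ 8 = α_err ✓ (single-error assumption holds).
Step 4: error magnitude e = S_0/v_4 = S_0·∏_{j≠4}(α_4 − α_j) = 5·1 = 5 ≡ 5 (mod 13).
Step 5: correct position 4: c_4 = r_4 − e = 1 − 5 ≡ 9 (mod 13). Hence c = [8, 11, 4, 9, 0].
  Check: interpolating c through the α_i gives m(x) = 10 + 8·x (degree < 2) with m(α_i) = c_i for every i, so c is indeed a codeword.


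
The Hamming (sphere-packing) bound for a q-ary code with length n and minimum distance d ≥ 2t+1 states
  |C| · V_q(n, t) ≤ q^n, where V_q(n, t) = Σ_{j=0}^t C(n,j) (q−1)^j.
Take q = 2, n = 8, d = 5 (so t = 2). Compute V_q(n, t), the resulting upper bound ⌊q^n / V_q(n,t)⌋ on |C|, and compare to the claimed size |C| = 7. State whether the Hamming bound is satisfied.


V_q(n, t) = 37, q^n = 256, Hamming bound = 6, |C| = 7 > bound (violated).

Step 1: Compute V_q(n, t) = Σ_{j=0}^2 C(n, j) (q−1)^j.
  j = 0: C(8,0)·(1)^0 = 1·1 = 1.
  j = 1: C(8,1)·(1)^1 = 8·1 = 8.
  j = 2: C(8,2)·(1)^2 = 28·1 = 28.
  V_q(n, t) = 1 + 8 + 28 = 37.
Step 2: q^n = 2^8 = 256.
Step 3: Hamming bound ⌊q^n / V_q(n,t)⌋ = ⌊256/37⌋ = 6.
Step 4: Compare |C| = 7 to 6: violated.
The claimed |C| lies above the Hamming bound, so no 2-ary code of length 8 with d ≥ 5 can have 7 codewords.


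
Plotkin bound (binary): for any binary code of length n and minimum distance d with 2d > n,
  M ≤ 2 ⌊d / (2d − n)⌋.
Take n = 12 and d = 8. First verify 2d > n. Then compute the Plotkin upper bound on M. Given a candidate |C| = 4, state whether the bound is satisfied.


Plotkin bound M ≤ 4; given |C| = 4 ≤ bound (satisfied).

Check applicability: 2d = 16, n = 12.
2d − n = 4 > 0, so Plotkin applies.
Compute d/(2d−n) = 8/4 ≈ 2.0000.
⌊d/(2d−n)⌋ = 2.
Plotkin bound: M ≤ 2·2 = 4.
Given |C| = 4, check: satisfied.
This |C| is at the Plotkin bound.


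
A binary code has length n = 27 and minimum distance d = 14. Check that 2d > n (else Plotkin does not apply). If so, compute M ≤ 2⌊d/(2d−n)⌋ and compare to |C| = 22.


Plotkin bound M ≤ 28; given |C| = 22 ≤ bound (satisfied).

Check applicability: 2d = 28, n = 27.
2d − n = 1 > 0, so Plotkin applies.
Compute d/(2d−n) = 14/1 ≈ 14.0000.
⌊d/(2d−n)⌋ = 14.
Plotkin bound: M ≤ 2·14 = 28.
Given |C| = 22, check: satisfied.
This |C| is below the Plotkin bound.


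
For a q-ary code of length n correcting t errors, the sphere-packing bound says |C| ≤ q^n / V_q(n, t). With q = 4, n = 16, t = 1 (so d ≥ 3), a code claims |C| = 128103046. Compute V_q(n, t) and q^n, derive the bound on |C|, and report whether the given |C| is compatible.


V_q(n, t) = 49, q^n = 4294967296, Hamming bound = 87652393, |C| = 128103046 > bound (violated).

Step 1: Compute V_q(n, t) = Σ_{j=0}^1 C(n, j) (q−1)^j.
  j = 0: C(16,0)·(3)^0 = 1·1 = 1.
  j = 1: C(16,1)·(3)^1 = 16·3 = 48.
  V_q(n, t) = 1 + 48 = 49.
Step 2: q^n = 4^16 = 4294967296.
Step 3: Hamming bound ⌊q^n / V_q(n,t)⌋ = ⌊4294967296/49⌋ = 87652393.
Step 4: Compare |C| = 128103046 to 87652393: violated.
The claimed |C| lies above the Hamming bound, so no 4-ary code of length 16 with d ≥ 3 can have 128103046 codewords.


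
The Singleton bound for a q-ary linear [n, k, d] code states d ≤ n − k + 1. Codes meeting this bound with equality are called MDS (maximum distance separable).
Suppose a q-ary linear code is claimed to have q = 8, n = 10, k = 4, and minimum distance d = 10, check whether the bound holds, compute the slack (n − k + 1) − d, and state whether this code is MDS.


Singleton RHS = n − k + 1 = 7, slack = -3, bound violated (no such code; not MDS).

Singleton bound: d ≤ n − k + 1.
Here n = 10, k = 4, so n − k + 1 = 7.
Given d = 10, check d ≤ 7: NO.
Slack = (n − k + 1) − d = -3.
The slack is negative: d = 10 exceeds n − k + 1 = 7 by 3, so the Singleton bound is violated and no linear [10, 4, 10]_8 code can exist. In particular it is not MDS (MDS requires d = n − k + 1 exactly).
Description: the claimed parameters are [10, 4, 10]_8; such a code would be impossible (violates the Singleton bound).


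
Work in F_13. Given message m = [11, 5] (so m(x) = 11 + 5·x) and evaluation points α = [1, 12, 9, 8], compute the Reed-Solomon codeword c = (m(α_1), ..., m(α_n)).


c = [3, 6, 4, 12]

Message polynomial: m(x) = 11 + 5·x (mod 13).
For each evaluation point α_i, compute m(α_i) mod 13:
  α_1 = 1: Horner steps 5 → 3, so m(1) = 3.
  α_2 = 12: Horner steps 5 → 6, so m(12) = 6.
  α_3 = 9: Horner steps 5 → 4, so m(9) = 4.
  α_4 = 8: Horner steps 5 → 12, so m(8) = 12.
Codeword c = [3, 6, 4, 12] ∈ F_13^4.


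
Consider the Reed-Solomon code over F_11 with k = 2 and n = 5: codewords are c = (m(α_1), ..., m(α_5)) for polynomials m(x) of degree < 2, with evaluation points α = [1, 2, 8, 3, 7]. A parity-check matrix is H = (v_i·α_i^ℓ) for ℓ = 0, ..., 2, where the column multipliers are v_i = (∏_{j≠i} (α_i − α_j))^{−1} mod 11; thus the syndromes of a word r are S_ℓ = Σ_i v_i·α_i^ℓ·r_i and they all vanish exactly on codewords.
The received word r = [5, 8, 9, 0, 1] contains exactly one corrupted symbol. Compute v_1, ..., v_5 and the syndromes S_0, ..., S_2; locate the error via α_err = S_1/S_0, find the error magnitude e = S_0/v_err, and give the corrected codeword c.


S = (5, 7, 1), error at position 3, error magnitude e = 5, c = [5, 8, 4, 0, 1].

Step 1: column multipliers v_i = (∏_{j≠i}(α_i − α_j))^{−1} mod 11.
  i = 1 (α = 1): (1−2)(1−8)(1−3)(1−7) = (−1)·(−7)·(−2)·(−6) = 84 ≡ 7, so v_1 = 7^{−1} = 8 (mod 11).
  i = 2 (α = 2): (2−1)(2−8)(2−3)(2−7) = 1·(−6)·(−1)·(−5) = −30 ≡ 3, so v_2 = 3^{−1} = 4 (mod 11).
  i = 3 (α = 8): (8−1)(8−2)(8−3)(8−7) = 7·6·5·1 = 210 ≡ 1, so v_3 = 1^{−1} = 1 (mod 11).
  i = 4 (α = 3): (3−1)(3−2)(3−8)(3−7) = 2·1·(−5)·(−4) = 40 ≡ 7, so v_4 = 7^{−1} = 8 (mod 11).
  i = 5 (α = 7): (7−1)(7−2)(7−8)(7−3) = 6·5·(−1)·4 = −120 ≡ 1, so v_5 = 1^{−1} = 1 (mod 11).
  v = [8, 4, 1, 8, 1].
Step 2: syndromes of r = [5, 8, 9, 0, 1] (all sums mod 11).
  S_0 = Σ v_i r_i = 8·5 + 4·8 + 1·9 + 8·0 + 1·1 = 82 ≡ 5.
  S_1 = Σ v_i α_i r_i = 8·1·5 + 4·2·8 + 1·8·9 + 8·3·0 + 1·7·1 = 183 ≡ 7.
  α_i^2 mod 11 = [1, 4, 9, 9, 5].
  S_2 = Σ v_i α_i^2 r_i = 8·1·5 + 4·4·8 + 1·9·9 + 8·9·0 + 1·5·1 = 254 ≡ 1.
  S = (5, 7, 1) ≠ 0, so r is not a codeword (an error is present).
Step 3: locate the error. For a single error e at position i, S_ℓ = v_i·e·α_i^ℓ, so α_err = S_1/S_0.
  S_0^{−1} = 5^{−1} = 9 (mod 11), so α_err = 7·9 = 63 ≡ 8 = α_3. Error position i = 3.
  Consistency check: S_2/S_1 = 1·8 = 8 ≡ 8 = α_err ✓ (single-error assumption holds).
Step 4: error magnitude e = S_0/v_3 = S_0·∏_{j≠3}(α_3 − α_j) = 5·1 = 5 ≡ 5 (mod 11).
Step 5: correct position 3: c_3 = r_3 − e = 9 − 5 ≡ 4 (mod 11). Hence c = [5, 8, 4, 0, 1].
  Check: interpolating c through the α_i gives m(x) = 2 + 3·x (degree < 2) with m(α_i) = c_i for every i, so c is indeed a codeword.


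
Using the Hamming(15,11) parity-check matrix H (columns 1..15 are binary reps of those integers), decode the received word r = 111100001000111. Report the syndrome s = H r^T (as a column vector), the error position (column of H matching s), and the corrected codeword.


s = (0, 0, 0, 1)^T, error position = 1, corrected codeword c = 011100001000111

Compute s = H r^T mod 2 one row at a time:
  s_1 = 0 + 1 + 0 + 0 + 0 + 1 + 1 + 1 = 4 ≡ 0 (mod 2).
  s_2 = 1 + 0 + 0 + 0 + 0 + 1 + 1 + 1 = 4 ≡ 0 (mod 2).
  s_3 = 1 + 1 + 0 + 0 + 0 + 0 + 1 + 1 = 4 ≡ 0 (mod 2).
  s_4 = 1 + 1 + 0 + 0 + 1 + 0 + 1 + 1 = 5 ≡ 1 (mod 2).
s = (0, 0, 0, 1)^T — this equals column 1 of H (binary 0001), so error is at position 1.
Correct: flip bit 1 of r = 111100001000111 to get c = 011100001000111.


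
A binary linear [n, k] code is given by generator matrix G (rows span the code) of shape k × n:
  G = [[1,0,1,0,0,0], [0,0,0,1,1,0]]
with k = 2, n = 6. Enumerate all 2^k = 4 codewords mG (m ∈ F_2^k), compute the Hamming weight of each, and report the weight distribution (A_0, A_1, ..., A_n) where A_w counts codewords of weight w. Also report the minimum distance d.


Weight distribution: A_0 = 1, A_2 = 2, A_4 = 1. Minimum distance d = 2.

Enumerate all 2^2 = 4 messages m ∈ F_2^2.
For each, compute codeword c = mG in F_2^6, then tally its weight.
  m = 00 → c = 000000, weight = 0.
  m = 10 → c = 101000, weight = 2.
  m = 01 → c = 000110, weight = 2.
  m = 11 → c = 101110, weight = 4.
Tally weights:
  weight 0: 1 codewords.
  weight 2: 2 codewords.
  weight 4: 1 codewords.
Minimum distance d = smallest w > 0 with A_w > 0 = 2.
Sanity: Σ A_w = 4 = 2^2 = 4 ✓.


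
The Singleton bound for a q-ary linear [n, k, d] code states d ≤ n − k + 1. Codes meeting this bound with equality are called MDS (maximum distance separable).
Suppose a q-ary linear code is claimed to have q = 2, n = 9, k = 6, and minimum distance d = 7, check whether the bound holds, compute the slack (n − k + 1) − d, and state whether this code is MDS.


Singleton RHS = n − k + 1 = 4, slack = -3, bound violated (no such code; not MDS).

Singleton bound: d ≤ n − k + 1.
Here n = 9, k = 6, so n − k + 1 = 4.
Given d = 7, check d ≤ 4: NO.
Slack = (n − k + 1) − d = -3.
The slack is negative: d = 7 exceeds n − k + 1 = 4 by 3, so the Singleton bound is violated and no linear [9, 6, 7]_2 code can exist. In particular it is not MDS (MDS requires d = n − k + 1 exactly).
Description: the claimed parameters are [9, 6, 7]_2; such a code would be impossible (violates the Singleton bound).


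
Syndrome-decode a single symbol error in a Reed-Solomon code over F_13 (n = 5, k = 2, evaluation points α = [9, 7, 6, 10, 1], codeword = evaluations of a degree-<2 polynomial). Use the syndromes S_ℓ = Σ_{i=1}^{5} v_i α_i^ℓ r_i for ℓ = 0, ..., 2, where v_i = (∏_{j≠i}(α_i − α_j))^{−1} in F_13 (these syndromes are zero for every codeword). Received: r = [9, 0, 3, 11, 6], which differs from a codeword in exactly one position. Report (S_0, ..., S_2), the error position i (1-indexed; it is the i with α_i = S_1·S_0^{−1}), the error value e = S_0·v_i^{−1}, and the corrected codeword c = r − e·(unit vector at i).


S = (6, 3, 8), error at position 2, error magnitude e = 8, c = [9, 5, 3, 11, 6].

Step 1: column multipliers v_i = (∏_{j≠i}(α_i − α_j))^{−1} mod 13.
  i = 1 (α = 9): (9−7)(9−6)(9−10)(9−1) = 2·3·(−1)·8 = −48 ≡ 4, so v_1 = 4^{−1} = 10 (mod 13).
  i = 2 (α = 7): (7−9)(7−6)(7−10)(7−1) = (−2)·1·(−3)·6 = 36 ≡ 10, so v_2 = 10^{−1} = 4 (mod 13).
  i = 3 (α = 6): (6−9)(6−7)(6−10)(6−1) = (−3)·(−1)·(−4)·5 = −60 ≡ 5, so v_3 = 5^{−1} = 8 (mod 13).
  i = 4 (α = 10): (10−9)(10−7)(10−6)(10−1) = 1·3·4·9 = 108 ≡ 4, so v_4 = 4^{−1} = 10 (mod 13).
  i = 5 (α = 1): (1−9)(1−7)(1−6)(1−10) = (−8)·(−6)·(−5)·(−9) = 2160 ≡ 2, so v_5 = 2^{−1} = 7 (mod 13).
  v = [10, 4, 8, 10, 7].
Step 2: syndromes of r = [9, 0, 3, 11, 6] (all sums mod 13).
  S_0 = Σ v_i r_i = 10·9 + 4·0 + 8·3 + 10·11 + 7·6 = 266 ≡ 6.
  S_1 = Σ v_i α_i r_i = 10·9·9 + 4·7·0 + 8·6·3 + 10·10·11 + 7·1·6 = 2096 ≡ 3.
  α_i^2 mod 13 = [3, 10, 10, 9, 1].
  S_2 = Σ v_i α_i^2 r_i = 10·3·9 + 4·10·0 + 8·10·3 + 10·9·11 + 7·1·6 = 1542 ≡ 8.
  S = (6, 3, 8) ≠ 0, so r is not a codeword (an error is present).
Step 3: locate the error. For a single error e at position i, S_ℓ = v_i·e·α_i^ℓ, so α_err = S_1/S_0.
  S_0^{−1} = 6^{−1} = 11 (mod 13), so α_err = 3·11 = 33 ≡ 7 = α_2. Error position i = 2.
  Consistency check: S_2/S_1 = 8·9 = 72 ≡ 7 = α_err ✓ (single-error assumption holds).
Step 4: error magnitude e = S_0/v_2 = S_0·∏_{j≠2}(α_2 − α_j) = 6·10 = 60 ≡ 8 (mod 13).
Step 5: correct position 2: c_2 = r_2 − e = 0 − 8 ≡ 5 (mod 13). Hence c = [9, 5, 3, 11, 6].
  Check: interpolating c through the α_i gives m(x) = 4 + 2·x (degree < 2) with m(α_i) = c_i for every i, so c is indeed a codeword.


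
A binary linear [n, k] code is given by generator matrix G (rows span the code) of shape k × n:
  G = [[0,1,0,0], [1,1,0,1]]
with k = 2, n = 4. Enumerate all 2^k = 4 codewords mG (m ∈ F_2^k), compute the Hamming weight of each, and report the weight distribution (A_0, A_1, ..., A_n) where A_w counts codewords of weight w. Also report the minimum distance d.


Weight distribution: A_0 = 1, A_1 = 1, A_2 = 1, A_3 = 1. Minimum distance d = 1.

Enumerate all 2^2 = 4 messages m ∈ F_2^2.
For each, compute codeword c = mG in F_2^4, then tally its weight.
  m = 00 → c = 0000, weight = 0.
  m = 10 → c = 0100, weight = 1.
  m = 01 → c = 1101, weight = 3.
  m = 11 → c = 1001, weight = 2.
Tally weights:
  weight 0: 1 codewords.
  weight 1: 1 codewords.
  weight 2: 1 codewords.
  weight 3: 1 codewords.
Minimum distance d = smallest w > 0 with A_w > 0 = 1.
Sanity: Σ A_w = 4 = 2^2 = 4 ✓.


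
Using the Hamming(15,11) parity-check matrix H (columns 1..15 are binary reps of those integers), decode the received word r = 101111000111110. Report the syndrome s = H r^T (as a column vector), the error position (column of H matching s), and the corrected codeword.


s = (1, 0, 1, 1)^T, error position = 11, corrected codeword c = 101111000101110

Compute s = H r^T mod 2 one row at a time:
  s_1 = 0 + 0 + 1 + 1 + 1 + 1 + 1 + 0 = 5 ≡ 1 (mod 2).
  s_2 = 1 + 1 + 1 + 0 + 1 + 1 + 1 + 0 = 6 ≡ 0 (mod 2).
  s_3 = 0 + 1 + 1 + 0 + 1 + 1 + 1 + 0 = 5 ≡ 1 (mod 2).
  s_4 = 1 + 1 + 1 + 0 + 0 + 1 + 1 + 0 = 5 ≡ 1 (mod 2).
s = (1, 0, 1, 1)^T — this equals column 11 of H (binary 1011), so error is at position 11.
Correct: flip bit 11 of r = 101111000111110 to get c = 101111000101110.


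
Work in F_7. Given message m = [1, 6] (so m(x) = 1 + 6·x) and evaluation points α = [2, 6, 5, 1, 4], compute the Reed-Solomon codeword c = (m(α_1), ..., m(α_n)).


c = [6, 2, 3, 0, 4]

Message polynomial: m(x) = 1 + 6·x (mod 7).
For each evaluation point α_i, compute m(α_i) mod 7:
  α_1 = 2: Horner steps 6 → 6, so m(2) = 6.
  α_2 = 6: Horner steps 6 → 2, so m(6) = 2.
  α_3 = 5: Horner steps 6 → 3, so m(5) = 3.
  α_4 = 1: Horner steps 6 → 0, so m(1) = 0.
  α_5 = 4: Horner steps 6 → 4, so m(4) = 4.
Codeword c = [6, 2, 3, 0, 4] ∈ F_7^5.


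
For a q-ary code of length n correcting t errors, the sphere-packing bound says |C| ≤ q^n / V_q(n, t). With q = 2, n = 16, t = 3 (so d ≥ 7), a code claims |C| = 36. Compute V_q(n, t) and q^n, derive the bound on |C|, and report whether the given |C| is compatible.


V_q(n, t) = 697, q^n = 65536, Hamming bound = 94, |C| = 36 ≤ bound (satisfied).

Step 1: Compute V_q(n, t) = Σ_{j=0}^3 C(n, j) (q−1)^j.
  j = 0: C(16,0)·(1)^0 = 1·1 = 1.
  j = 1: C(16,1)·(1)^1 = 16·1 = 16.
  j = 2: C(16,2)·(1)^2 = 120·1 = 120.
  j = 3: C(16,3)·(1)^3 = 560·1 = 560.
  V_q(n, t) = 1 + 16 + 120 + 560 = 697.
Step 2: q^n = 2^16 = 65536.
Step 3: Hamming bound ⌊q^n / V_q(n,t)⌋ = ⌊65536/697⌋ = 94.
Step 4: Compare |C| = 36 to 94: satisfied.
The claimed |C| lies below the Hamming bound.


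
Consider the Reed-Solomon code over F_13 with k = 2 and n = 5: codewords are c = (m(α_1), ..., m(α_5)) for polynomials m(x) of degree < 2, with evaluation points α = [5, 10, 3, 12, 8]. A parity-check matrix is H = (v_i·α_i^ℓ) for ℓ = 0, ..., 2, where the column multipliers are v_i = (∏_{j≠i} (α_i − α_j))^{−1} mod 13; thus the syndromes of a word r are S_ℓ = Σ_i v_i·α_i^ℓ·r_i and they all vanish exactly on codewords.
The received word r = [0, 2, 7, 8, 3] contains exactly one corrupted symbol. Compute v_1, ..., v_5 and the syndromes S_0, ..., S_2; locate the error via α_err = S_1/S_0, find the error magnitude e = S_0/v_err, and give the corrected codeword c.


S = (11, 10, 2), error at position 5, error magnitude e = 7, c = [0, 2, 7, 8, 9].

Step 1: column multipliers v_i = (∏_{j≠i}(α_i − α_j))^{−1} mod 13.
  i = 1 (α = 5): (5−10)(5−3)(5−12)(5−8) = (−5)·2·(−7)·(−3) = −210 ≡ 11, so v_1 = 11^{−1} = 6 (mod 13).
  i = 2 (α = 10): (10−5)(10−3)(10−12)(10−8) = 5·7·(−2)·2 = −140 ≡ 3, so v_2 = 3^{−1} = 9 (mod 13).
  i = 3 (α = 3): (3−5)(3−10)(3−12)(3−8) = (−2)·(−7)·(−9)·(−5) = 630 ≡ 6, so v_3 = 6^{−1} = 11 (mod 13).
  i = 4 (α = 12): (12−5)(12−10)(12−3)(12−8) = 7·2·9·4 = 504 ≡ 10, so v_4 = 10^{−1} = 4 (mod 13).
  i = 5 (α = 8): (8−5)(8−10)(8−3)(8−12) = 3·(−2)·5·(−4) = 120 ≡ 3, so v_5 = 3^{−1} = 9 (mod 13).
  v = [6, 9, 11, 4, 9].
Step 2: syndromes of r = [0, 2, 7, 8, 3] (all sums mod 13).
  S_0 = Σ v_i r_i = 6·0 + 9·2 + 11·7 + 4·8 + 9·3 = 154 ≡ 11.
  S_1 = Σ v_i α_i r_i = 6·5·0 + 9·10·2 + 11·3·7 + 4·12·8 + 9·8·3 = 1011 ≡ 10.
  α_i^2 mod 13 = [12, 9, 9, 1, 12].
  S_2 = Σ v_i α_i^2 r_i = 6·12·0 + 9·9·2 + 11·9·7 + 4·1·8 + 9·12·3 = 1211 ≡ 2.
  S = (11, 10, 2) ≠ 0, so r is not a codeword (an error is present).
Step 3: locate the error. For a single error e at position i, S_ℓ = v_i·e·α_i^ℓ, so α_err = S_1/S_0.
  S_0^{−1} = 11^{−1} = 6 (mod 13), so α_err = 10·6 = 60 ≡ 8 = α_5. Error position i = 5.
  Consistency check: S_2/S_1 = 2·4 = 8 ≡ 8 = α_err ✓ (single-error assumption holds).
Step 4: error magnitude e = S_0/v_5 = S_0·∏_{j≠5}(α_5 − α_j) = 11·3 = 33 ≡ 7 (mod 13).
Step 5: correct position 5: c_5 = r_5 − e = 3 − 7 ≡ 9 (mod 13). Hence c = [0, 2, 7, 8, 9].
  Check: interpolating c through the α_i gives m(x) = 11 + 3·x (degree < 2) with m(α_i) = c_i for every i, so c is indeed a codeword.


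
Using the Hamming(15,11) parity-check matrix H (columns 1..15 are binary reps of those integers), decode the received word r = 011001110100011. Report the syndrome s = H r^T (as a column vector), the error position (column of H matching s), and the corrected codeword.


s = (0, 0, 1, 1)^T, error position = 3, corrected codeword c = 010001110100011

Compute s = H r^T mod 2 one row at a time:
  s_1 = 1 + 0 + 1 + 0 + 0 + 0 + 1 + 1 = 4 ≡ 0 (mod 2).
  s_2 = 0 + 0 + 1 + 1 + 0 + 0 + 1 + 1 = 4 ≡ 0 (mod 2).
  s_3 = 1 + 1 + 1 + 1 + 1 + 0 + 1 + 1 = 7 ≡ 1 (mod 2).
  s_4 = 0 + 1 + 0 + 1 + 0 + 0 + 0 + 1 = 3 ≡ 1 (mod 2).
s = (0, 0, 1, 1)^T — this equals column 3 of H (binary 0011), so error is at position 3.
Correct: flip bit 3 of r = 011001110100011 to get c = 010001110100011.


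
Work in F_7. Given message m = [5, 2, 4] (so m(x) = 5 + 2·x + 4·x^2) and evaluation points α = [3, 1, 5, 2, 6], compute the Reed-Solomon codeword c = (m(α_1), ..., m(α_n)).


c = [5, 4, 3, 4, 0]

Message polynomial: m(x) = 5 + 2·x + 4·x^2 (mod 7).
For each evaluation point α_i, compute m(α_i) mod 7:
  α_1 = 3: Horner steps 4 → 0 → 5, so m(3) = 5.
  α_2 = 1: Horner steps 4 → 6 → 4, so m(1) = 4.
  α_3 = 5: Horner steps 4 → 1 → 3, so m(5) = 3.
  α_4 = 2: Horner steps 4 → 3 → 4, so m(2) = 4.
  α_5 = 6: Horner steps 4 → 5 → 0, so m(6) = 0.
Codeword c = [5, 4, 3, 4, 0] ∈ F_7^5.


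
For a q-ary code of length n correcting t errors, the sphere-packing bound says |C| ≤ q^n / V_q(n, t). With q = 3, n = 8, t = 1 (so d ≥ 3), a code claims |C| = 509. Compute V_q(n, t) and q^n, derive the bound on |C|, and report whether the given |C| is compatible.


V_q(n, t) = 17, q^n = 6561, Hamming bound = 385, |C| = 509 > bound (violated).

Step 1: Compute V_q(n, t) = Σ_{j=0}^1 C(n, j) (q−1)^j.
  j = 0: C(8,0)·(2)^0 = 1·1 = 1.
  j = 1: C(8,1)·(2)^1 = 8·2 = 16.
  V_q(n, t) = 1 + 16 = 17.
Step 2: q^n = 3^8 = 6561.
Step 3: Hamming bound ⌊q^n / V_q(n,t)⌋ = ⌊6561/17⌋ = 385.
Step 4: Compare |C| = 509 to 385: violated.
The claimed |C| lies above the Hamming bound, so no 3-ary code of length 8 with d ≥ 3 can have 509 codewords.


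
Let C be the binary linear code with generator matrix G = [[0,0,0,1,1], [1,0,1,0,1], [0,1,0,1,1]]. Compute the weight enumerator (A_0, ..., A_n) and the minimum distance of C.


Weight distribution: A_0 = 1, A_1 = 1, A_2 = 1, A_3 = 3, A_4 = 2. Minimum distance d = 1.

Enumerate all 2^3 = 8 messages m ∈ F_2^3.
For each, compute codeword c = mG in F_2^5, then tally its weight.
  m = 000 → c = 00000, weight = 0.
  m = 100 → c = 00011, weight = 2.
  m = 010 → c = 10101, weight = 3.
  m = 110 → c = 10110, weight = 3.
  m = 001 → c = 01011, weight = 3.
  m = 101 → c = 01000, weight = 1.
  m = 011 → c = 11110, weight = 4.
  m = 111 → c = 11101, weight = 4.
Tally weights:
  weight 0: 1 codewords.
  weight 1: 1 codewords.
  weight 2: 1 codewords.
  weight 3: 3 codewords.
  weight 4: 2 codewords.
Minimum distance d = smallest w > 0 with A_w > 0 = 1.
Sanity: Σ A_w = 8 = 2^3 = 8 ✓.


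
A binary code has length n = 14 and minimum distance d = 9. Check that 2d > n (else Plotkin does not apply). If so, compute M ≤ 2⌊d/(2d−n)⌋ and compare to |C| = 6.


Plotkin bound M ≤ 4; given |C| = 6 > bound (violated).

Check applicability: 2d = 18, n = 14.
2d − n = 4 > 0, so Plotkin applies.
Compute d/(2d−n) = 9/4 ≈ 2.2500.
⌊d/(2d−n)⌋ = 2.
Plotkin bound: M ≤ 2·2 = 4.
Given |C| = 6, check: VIOLATED.
This |C| is above the Plotkin bound, so no binary code with n = 14, d = 9 and 6 codewords exists.
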